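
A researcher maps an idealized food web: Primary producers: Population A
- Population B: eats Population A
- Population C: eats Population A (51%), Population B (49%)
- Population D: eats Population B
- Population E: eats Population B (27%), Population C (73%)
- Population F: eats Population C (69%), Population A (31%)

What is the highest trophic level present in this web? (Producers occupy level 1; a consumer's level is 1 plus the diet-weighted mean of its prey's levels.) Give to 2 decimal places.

Population B: 1 + 1 = 2
Population C: 1 + (0.51×1 + 0.49×2) = 2.49
Population D: 1 + 2 = 3
Population E: 1 + (0.27×2 + 0.73×2.49) = 3.3577
Population F: 1 + (0.69×2.49 + 0.31×1) = 3.0281

3.36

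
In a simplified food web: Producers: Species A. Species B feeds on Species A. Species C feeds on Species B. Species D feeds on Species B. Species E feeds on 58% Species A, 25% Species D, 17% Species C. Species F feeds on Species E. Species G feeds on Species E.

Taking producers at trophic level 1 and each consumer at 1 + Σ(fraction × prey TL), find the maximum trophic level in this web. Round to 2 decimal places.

Species B: 1 + 1 = 2
Species C: 1 + 2 = 3
Species D: 1 + 2 = 3
Species E: 1 + (0.58×1 + 0.25×3 + 0.17×3) = 2.84
Species F: 1 + 2.84 = 3.84
Species G: 1 + 2.84 = 3.84

3.84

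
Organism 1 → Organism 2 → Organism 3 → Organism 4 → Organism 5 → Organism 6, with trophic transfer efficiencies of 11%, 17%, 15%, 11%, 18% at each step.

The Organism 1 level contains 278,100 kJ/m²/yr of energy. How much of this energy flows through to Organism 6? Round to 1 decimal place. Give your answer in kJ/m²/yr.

15.4 kJ/m²/yr

Organism 2: 278100 × 0.11 = 30591 kJ/m²/yr
Organism 3: 30591 × 0.17 = 5200.47 kJ/m²/yr
Organism 4: 5200.47 × 0.15 = 780.0705 kJ/m²/yr
Organism 5: 780.0705 × 0.11 = 85.807755 kJ/m²/yr
Organism 6: 85.807755 × 0.18 = 15.4453959 kJ/m²/yr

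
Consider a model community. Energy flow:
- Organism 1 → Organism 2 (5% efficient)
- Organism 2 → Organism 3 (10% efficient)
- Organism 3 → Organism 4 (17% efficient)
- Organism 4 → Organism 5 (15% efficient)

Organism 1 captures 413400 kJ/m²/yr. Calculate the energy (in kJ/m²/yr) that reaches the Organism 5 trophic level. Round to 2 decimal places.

Organism 2: 413400 × 0.05 = 20670 kJ/m²/yr
Organism 3: 20670 × 0.1 = 2067 kJ/m²/yr
Organism 4: 2067 × 0.17 = 351.39 kJ/m²/yr
Organism 5: 351.39 × 0.15 = 52.7085 kJ/m²/yr

52.71 kJ/m²/yr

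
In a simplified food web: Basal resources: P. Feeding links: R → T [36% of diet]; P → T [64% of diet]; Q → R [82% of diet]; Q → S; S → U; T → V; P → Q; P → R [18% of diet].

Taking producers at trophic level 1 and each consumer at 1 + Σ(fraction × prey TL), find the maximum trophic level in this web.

4

Q: 1 + 1 = 2
R: 1 + (0.18×1 + 0.82×2) = 2.82
S: 1 + 2 = 3
T: 1 + (0.36×2.82 + 0.64×1) = 2.6552
U: 1 + 3 = 4
V: 1 + 2.6552 = 3.6552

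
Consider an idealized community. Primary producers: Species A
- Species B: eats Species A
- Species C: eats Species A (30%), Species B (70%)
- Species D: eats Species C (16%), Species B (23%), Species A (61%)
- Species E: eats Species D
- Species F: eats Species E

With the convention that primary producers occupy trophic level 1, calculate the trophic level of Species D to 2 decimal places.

Species B: 1 + 1 = 2
Species C: 1 + (0.3×1 + 0.7×2) = 2.7
Species D: 1 + (0.16×2.7 + 0.23×2 + 0.61×1) = 2.502
Species E: 1 + 2.502 = 3.502
Species F: 1 + 3.502 = 4.502

2.50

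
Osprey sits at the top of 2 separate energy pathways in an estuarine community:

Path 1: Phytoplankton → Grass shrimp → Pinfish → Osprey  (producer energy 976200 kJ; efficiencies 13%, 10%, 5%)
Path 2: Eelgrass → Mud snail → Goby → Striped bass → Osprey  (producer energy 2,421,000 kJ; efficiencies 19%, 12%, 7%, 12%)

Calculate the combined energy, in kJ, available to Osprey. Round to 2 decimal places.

1098.20 kJ

Path 1: 976200 × 0.13 × 0.1 × 0.05 = 634.53 kJ
Path 2: 2421000 × 0.19 × 0.12 × 0.07 × 0.12 = 463.66992 kJ
Total at Osprey: 634.53 + 463.66992 = 1098.19992 kJ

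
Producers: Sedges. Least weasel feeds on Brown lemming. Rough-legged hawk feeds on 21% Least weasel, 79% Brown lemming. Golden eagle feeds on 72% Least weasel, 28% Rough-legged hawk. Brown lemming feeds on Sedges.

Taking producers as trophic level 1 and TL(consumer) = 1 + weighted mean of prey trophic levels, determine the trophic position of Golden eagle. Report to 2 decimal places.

4.06

Brown lemming: 1 + 1 = 2
Least weasel: 1 + 2 = 3
Rough-legged hawk: 1 + (0.21×3 + 0.79×2) = 3.21
Golden eagle: 1 + (0.72×3 + 0.28×3.21) = 4.0588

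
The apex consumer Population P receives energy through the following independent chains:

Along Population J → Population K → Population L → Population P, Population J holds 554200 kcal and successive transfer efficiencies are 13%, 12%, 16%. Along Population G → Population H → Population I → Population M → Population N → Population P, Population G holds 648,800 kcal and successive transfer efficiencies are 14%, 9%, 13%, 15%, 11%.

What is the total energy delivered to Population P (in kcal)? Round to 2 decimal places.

Via Population J: 554200 × 0.13 × 0.12 × 0.16 = 1383.2832 kcal
Via Population G: 648800 × 0.14 × 0.09 × 0.13 × 0.15 × 0.11 = 17.5351176 kcal
Total at Population P: 1383.2832 + 17.5351176 = 1400.8183176 kcal

1400.82 kcal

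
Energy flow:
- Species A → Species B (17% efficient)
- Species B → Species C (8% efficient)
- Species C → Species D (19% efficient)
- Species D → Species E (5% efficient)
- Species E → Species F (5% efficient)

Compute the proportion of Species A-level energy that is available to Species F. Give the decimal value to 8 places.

Product of link efficiencies: 0.17 × 0.08 × 0.19 × 0.05 × 0.05 = 0.00000646

0.00000646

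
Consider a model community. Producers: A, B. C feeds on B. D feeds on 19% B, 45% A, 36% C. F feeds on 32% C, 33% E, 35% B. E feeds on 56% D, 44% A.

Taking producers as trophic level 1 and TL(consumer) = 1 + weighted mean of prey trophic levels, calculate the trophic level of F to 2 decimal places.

C: 1 + 1 = 2
D: 1 + (0.19×1 + 0.45×1 + 0.36×2) = 2.36
E: 1 + (0.56×2.36 + 0.44×1) = 2.7616
F: 1 + (0.32×2 + 0.33×2.7616 + 0.35×1) = 2.901328

2.90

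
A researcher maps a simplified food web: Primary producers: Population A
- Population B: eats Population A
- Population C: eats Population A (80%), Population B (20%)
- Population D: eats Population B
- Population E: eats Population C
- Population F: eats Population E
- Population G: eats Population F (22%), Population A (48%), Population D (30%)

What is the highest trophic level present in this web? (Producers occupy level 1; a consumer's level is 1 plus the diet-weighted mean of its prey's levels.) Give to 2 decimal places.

4.20

Population B: 1 + 1 = 2
Population C: 1 + (0.8×1 + 0.2×2) = 2.2
Population D: 1 + 2 = 3
Population E: 1 + 2.2 = 3.2
Population F: 1 + 3.2 = 4.2
Population G: 1 + (0.22×4.2 + 0.48×1 + 0.3×3) = 3.304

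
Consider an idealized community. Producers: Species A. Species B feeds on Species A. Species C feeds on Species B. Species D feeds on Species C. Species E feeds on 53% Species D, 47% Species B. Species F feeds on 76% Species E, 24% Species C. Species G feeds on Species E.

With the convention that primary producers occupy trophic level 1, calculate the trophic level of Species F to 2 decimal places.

Species B: 1 + 1 = 2
Species C: 1 + 2 = 3
Species D: 1 + 3 = 4
Species E: 1 + (0.53×4 + 0.47×2) = 4.06
Species F: 1 + (0.76×4.06 + 0.24×3) = 4.8056
Species G: 1 + 4.06 = 5.06

4.81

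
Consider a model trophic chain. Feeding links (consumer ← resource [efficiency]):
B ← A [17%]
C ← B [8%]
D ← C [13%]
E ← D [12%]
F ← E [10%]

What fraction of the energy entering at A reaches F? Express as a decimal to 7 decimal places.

0.0000212

Product of link efficiencies: 0.17 × 0.08 × 0.13 × 0.12 × 0.1 = 0.000021216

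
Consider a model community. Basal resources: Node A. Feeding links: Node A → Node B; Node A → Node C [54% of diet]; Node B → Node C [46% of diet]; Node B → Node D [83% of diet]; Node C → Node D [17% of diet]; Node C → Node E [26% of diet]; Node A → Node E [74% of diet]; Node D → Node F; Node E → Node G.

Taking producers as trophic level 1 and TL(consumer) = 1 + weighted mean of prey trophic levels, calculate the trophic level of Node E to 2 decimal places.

2.38

Node B: 1 + 1 = 2
Node C: 1 + (0.54×1 + 0.46×2) = 2.46
Node D: 1 + (0.83×2 + 0.17×2.46) = 3.0782
Node E: 1 + (0.26×2.46 + 0.74×1) = 2.3796
Node F: 1 + 3.0782 = 4.0782
Node G: 1 + 2.3796 = 3.3796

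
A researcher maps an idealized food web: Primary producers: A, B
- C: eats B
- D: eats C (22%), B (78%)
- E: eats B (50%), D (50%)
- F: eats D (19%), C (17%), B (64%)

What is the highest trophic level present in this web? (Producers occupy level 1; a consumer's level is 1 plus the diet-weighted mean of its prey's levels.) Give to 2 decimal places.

C: 1 + 1 = 2
D: 1 + (0.22×2 + 0.78×1) = 2.22
E: 1 + (0.5×1 + 0.5×2.22) = 2.61
F: 1 + (0.19×2.22 + 0.17×2 + 0.64×1) = 2.4018

2.61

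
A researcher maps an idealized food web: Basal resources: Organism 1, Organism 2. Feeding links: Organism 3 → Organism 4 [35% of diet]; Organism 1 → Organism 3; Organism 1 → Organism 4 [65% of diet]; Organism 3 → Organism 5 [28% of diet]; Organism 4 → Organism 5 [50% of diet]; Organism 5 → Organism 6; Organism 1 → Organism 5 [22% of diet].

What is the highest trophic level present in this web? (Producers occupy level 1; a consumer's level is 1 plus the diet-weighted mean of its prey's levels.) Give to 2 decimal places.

Organism 3: 1 + 1 = 2
Organism 4: 1 + (0.65×1 + 0.35×2) = 2.35
Organism 5: 1 + (0.5×2.35 + 0.22×1 + 0.28×2) = 2.955
Organism 6: 1 + 2.955 = 3.955

3.96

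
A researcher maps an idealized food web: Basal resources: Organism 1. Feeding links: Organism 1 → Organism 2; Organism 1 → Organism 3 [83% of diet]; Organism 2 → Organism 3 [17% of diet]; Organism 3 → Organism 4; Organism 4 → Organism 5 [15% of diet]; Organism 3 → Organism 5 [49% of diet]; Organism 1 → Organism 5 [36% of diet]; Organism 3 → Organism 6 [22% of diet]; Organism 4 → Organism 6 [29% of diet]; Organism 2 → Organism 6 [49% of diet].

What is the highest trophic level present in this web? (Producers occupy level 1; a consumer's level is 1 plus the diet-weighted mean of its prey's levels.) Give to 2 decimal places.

3.38

Organism 2: 1 + 1 = 2
Organism 3: 1 + (0.83×1 + 0.17×2) = 2.17
Organism 4: 1 + 2.17 = 3.17
Organism 5: 1 + (0.15×3.17 + 0.49×2.17 + 0.36×1) = 2.8988
Organism 6: 1 + (0.22×2.17 + 0.29×3.17 + 0.49×2) = 3.3767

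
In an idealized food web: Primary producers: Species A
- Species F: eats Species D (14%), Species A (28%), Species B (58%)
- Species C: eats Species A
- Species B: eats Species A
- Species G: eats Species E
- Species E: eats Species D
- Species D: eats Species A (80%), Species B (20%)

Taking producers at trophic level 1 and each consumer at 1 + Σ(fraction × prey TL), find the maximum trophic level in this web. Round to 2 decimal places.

Species B: 1 + 1 = 2
Species C: 1 + 1 = 2
Species D: 1 + (0.8×1 + 0.2×2) = 2.2
Species E: 1 + 2.2 = 3.2
Species F: 1 + (0.14×2.2 + 0.28×1 + 0.58×2) = 2.748
Species G: 1 + 3.2 = 4.2

4.20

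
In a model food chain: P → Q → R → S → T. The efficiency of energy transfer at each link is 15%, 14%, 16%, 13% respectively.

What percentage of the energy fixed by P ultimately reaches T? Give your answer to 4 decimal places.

Product of link efficiencies: 0.15 × 0.14 × 0.16 × 0.13 = 0.0004368
As a percentage: 0.0004368 × 100 = 0.0437%

0.0437%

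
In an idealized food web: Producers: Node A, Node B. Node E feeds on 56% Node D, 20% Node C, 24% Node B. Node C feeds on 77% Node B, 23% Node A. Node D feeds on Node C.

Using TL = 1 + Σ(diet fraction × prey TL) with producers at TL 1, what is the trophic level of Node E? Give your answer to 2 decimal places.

Node C: 1 + (0.77×1 + 0.23×1) = 2
Node D: 1 + 2 = 3
Node E: 1 + (0.56×3 + 0.2×2 + 0.24×1) = 3.32

3.32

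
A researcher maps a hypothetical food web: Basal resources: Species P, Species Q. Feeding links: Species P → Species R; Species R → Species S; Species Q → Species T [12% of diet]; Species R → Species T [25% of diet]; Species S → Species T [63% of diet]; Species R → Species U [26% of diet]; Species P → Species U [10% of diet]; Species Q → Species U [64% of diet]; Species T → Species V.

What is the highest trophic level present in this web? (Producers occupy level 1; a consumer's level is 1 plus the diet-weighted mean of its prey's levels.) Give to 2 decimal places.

4.51

Species R: 1 + 1 = 2
Species S: 1 + 2 = 3
Species T: 1 + (0.12×1 + 0.25×2 + 0.63×3) = 3.51
Species U: 1 + (0.26×2 + 0.1×1 + 0.64×1) = 2.26
Species V: 1 + 3.51 = 4.51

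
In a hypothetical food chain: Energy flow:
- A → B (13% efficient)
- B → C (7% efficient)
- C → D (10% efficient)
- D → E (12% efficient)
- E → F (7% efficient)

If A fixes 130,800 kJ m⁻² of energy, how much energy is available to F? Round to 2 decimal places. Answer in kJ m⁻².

1.00 kJ m⁻²

B: 130800 × 0.13 = 17004 kJ m⁻²
C: 17004 × 0.07 = 1190.28 kJ m⁻²
D: 1190.28 × 0.1 = 119.028 kJ m⁻²
E: 119.028 × 0.12 = 14.28336 kJ m⁻²
F: 14.28336 × 0.07 = 0.9998352 kJ m⁻²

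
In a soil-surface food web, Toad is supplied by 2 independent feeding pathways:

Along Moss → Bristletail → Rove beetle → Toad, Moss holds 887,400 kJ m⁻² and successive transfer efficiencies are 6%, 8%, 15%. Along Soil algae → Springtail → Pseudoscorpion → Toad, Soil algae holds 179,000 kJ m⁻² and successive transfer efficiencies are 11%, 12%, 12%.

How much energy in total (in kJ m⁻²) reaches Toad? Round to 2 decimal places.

Via Moss: 887400 × 0.06 × 0.08 × 0.15 = 638.928 kJ m⁻²
Via Soil algae: 179000 × 0.11 × 0.12 × 0.12 = 283.536 kJ m⁻²
Total at Toad: 638.928 + 283.536 = 922.464 kJ m⁻²

922.46 kJ m⁻²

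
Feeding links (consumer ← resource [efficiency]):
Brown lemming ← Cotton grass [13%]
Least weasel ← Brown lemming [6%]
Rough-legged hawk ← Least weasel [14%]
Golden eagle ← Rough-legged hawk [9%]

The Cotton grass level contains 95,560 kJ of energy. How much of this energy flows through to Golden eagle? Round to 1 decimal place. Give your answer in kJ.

9.4 kJ

Brown lemming: 95560 × 0.13 = 12422.8 kJ
Least weasel: 12422.8 × 0.06 = 745.368 kJ
Rough-legged hawk: 745.368 × 0.14 = 104.35152 kJ
Golden eagle: 104.35152 × 0.09 = 9.3916368 kJ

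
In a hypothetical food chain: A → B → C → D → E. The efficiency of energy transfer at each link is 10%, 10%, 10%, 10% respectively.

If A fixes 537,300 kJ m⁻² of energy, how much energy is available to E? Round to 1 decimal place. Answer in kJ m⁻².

53.7 kJ m⁻²

B: 537300 × 0.1 = 53730 kJ m⁻²
C: 53730 × 0.1 = 5373 kJ m⁻²
D: 5373 × 0.1 = 537.3 kJ m⁻²
E: 537.3 × 0.1 = 53.73 kJ m⁻²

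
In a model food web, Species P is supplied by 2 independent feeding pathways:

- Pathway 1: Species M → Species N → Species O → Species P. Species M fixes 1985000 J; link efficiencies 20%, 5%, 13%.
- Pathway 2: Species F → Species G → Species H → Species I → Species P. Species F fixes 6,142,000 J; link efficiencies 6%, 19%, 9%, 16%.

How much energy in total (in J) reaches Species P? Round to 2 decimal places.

Pathway 1: 1985000 × 0.2 × 0.05 × 0.13 = 2580.5 J
Pathway 2: 6142000 × 0.06 × 0.19 × 0.09 × 0.16 = 1008.27072 J
Total at Species P: 2580.5 + 1008.27072 = 3588.77072 J

3588.77 J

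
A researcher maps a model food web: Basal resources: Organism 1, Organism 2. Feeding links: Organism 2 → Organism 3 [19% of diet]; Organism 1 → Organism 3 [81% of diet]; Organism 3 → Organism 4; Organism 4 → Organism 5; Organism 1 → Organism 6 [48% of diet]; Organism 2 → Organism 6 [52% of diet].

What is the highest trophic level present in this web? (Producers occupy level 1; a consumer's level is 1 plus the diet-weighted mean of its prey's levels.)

Organism 3: 1 + (0.19×1 + 0.81×1) = 2
Organism 4: 1 + 2 = 3
Organism 5: 1 + 3 = 4
Organism 6: 1 + (0.48×1 + 0.52×1) = 2

4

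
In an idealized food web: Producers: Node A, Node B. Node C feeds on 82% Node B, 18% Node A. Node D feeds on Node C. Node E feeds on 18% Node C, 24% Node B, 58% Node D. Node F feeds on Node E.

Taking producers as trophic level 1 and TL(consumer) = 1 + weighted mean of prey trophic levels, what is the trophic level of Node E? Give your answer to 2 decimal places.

Node C: 1 + (0.82×1 + 0.18×1) = 2
Node D: 1 + 2 = 3
Node E: 1 + (0.18×2 + 0.24×1 + 0.58×3) = 3.34
Node F: 1 + 3.34 = 4.34

3.34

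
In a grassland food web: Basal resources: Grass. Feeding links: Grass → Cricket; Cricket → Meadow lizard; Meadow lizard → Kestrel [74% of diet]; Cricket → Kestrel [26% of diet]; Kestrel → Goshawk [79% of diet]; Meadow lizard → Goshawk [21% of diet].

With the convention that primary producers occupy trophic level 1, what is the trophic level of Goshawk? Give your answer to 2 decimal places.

Cricket: 1 + 1 = 2
Meadow lizard: 1 + 2 = 3
Kestrel: 1 + (0.74×3 + 0.26×2) = 3.74
Goshawk: 1 + (0.79×3.74 + 0.21×3) = 4.5846

4.58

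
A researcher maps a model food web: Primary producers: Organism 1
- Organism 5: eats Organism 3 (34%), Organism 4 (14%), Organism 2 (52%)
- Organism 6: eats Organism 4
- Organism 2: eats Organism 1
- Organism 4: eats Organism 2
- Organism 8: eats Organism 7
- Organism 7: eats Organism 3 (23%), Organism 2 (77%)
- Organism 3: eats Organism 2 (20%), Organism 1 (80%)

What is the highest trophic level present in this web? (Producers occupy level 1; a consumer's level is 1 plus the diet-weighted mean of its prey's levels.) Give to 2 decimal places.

Organism 2: 1 + 1 = 2
Organism 3: 1 + (0.2×2 + 0.8×1) = 2.2
Organism 4: 1 + 2 = 3
Organism 5: 1 + (0.34×2.2 + 0.14×3 + 0.52×2) = 3.208
Organism 6: 1 + 3 = 4
Organism 7: 1 + (0.23×2.2 + 0.77×2) = 3.046
Organism 8: 1 + 3.046 = 4.046

4.05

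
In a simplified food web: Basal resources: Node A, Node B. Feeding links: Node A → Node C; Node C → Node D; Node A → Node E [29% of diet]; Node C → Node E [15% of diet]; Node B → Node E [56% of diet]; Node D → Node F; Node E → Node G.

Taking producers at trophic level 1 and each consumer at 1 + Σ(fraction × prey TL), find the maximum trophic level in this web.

Node C: 1 + 1 = 2
Node D: 1 + 2 = 3
Node E: 1 + (0.29×1 + 0.15×2 + 0.56×1) = 2.15
Node F: 1 + 3 = 4
Node G: 1 + 2.15 = 3.15

4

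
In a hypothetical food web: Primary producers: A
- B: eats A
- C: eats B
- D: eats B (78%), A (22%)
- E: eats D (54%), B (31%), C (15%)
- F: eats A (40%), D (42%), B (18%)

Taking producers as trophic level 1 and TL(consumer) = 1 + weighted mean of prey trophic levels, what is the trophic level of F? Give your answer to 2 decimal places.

2.93

B: 1 + 1 = 2
C: 1 + 2 = 3
D: 1 + (0.78×2 + 0.22×1) = 2.78
E: 1 + (0.54×2.78 + 0.31×2 + 0.15×3) = 3.5712
F: 1 + (0.4×1 + 0.42×2.78 + 0.18×2) = 2.9276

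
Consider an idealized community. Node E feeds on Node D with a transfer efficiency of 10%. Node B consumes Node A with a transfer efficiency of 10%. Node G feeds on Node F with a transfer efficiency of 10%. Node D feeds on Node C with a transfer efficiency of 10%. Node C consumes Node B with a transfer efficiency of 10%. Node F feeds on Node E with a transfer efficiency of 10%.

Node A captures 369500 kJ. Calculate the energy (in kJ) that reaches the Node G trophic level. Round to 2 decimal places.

Node B: 369500 × 0.1 = 36950 kJ
Node C: 36950 × 0.1 = 3695 kJ
Node D: 3695 × 0.1 = 369.5 kJ
Node E: 369.5 × 0.1 = 36.95 kJ
Node F: 36.95 × 0.1 = 3.695 kJ
Node G: 3.695 × 0.1 = 0.3695 kJ

0.37 kJ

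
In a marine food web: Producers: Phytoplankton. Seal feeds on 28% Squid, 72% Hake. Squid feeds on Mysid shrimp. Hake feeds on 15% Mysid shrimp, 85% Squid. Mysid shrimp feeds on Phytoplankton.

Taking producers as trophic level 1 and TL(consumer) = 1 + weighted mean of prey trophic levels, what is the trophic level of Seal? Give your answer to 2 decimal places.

Mysid shrimp: 1 + 1 = 2
Squid: 1 + 2 = 3
Hake: 1 + (0.15×2 + 0.85×3) = 3.85
Seal: 1 + (0.28×3 + 0.72×3.85) = 4.612

4.61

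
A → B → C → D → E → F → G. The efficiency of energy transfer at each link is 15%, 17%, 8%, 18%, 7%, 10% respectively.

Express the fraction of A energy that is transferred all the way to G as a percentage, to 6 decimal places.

Product of link efficiencies: 0.15 × 0.17 × 0.08 × 0.18 × 0.07 × 0.1 = 0.0000025704
As a percentage: 0.0000025704 × 100 = 0.000257%

0.000257%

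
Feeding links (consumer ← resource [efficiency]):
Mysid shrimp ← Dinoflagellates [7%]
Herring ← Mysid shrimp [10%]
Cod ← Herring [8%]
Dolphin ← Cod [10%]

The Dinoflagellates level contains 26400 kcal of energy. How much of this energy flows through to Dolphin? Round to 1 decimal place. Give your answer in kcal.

Mysid shrimp: 26400 × 0.07 = 1848 kcal
Herring: 1848 × 0.1 = 184.8 kcal
Cod: 184.8 × 0.08 = 14.784 kcal
Dolphin: 14.784 × 0.1 = 1.4784 kcal

1.5 kcal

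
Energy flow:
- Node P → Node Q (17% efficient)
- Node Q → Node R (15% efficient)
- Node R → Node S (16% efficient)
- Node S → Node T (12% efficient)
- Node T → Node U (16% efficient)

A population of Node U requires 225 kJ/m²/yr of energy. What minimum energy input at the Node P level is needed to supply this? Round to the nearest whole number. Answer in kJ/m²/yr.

Cumulative transfer efficiency: 0.17 × 0.15 × 0.16 × 0.12 × 0.16 = 0.000078336
Node P energy = 225 / 0.000078336 = 2872243 kJ/m²/yr

2872243 kJ/m²/yr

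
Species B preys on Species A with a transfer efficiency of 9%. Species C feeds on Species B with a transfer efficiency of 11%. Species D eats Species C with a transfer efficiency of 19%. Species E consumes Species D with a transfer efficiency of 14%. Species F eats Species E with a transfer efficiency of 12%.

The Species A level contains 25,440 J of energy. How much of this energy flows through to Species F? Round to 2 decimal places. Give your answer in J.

0.80 J

Species B: 25440 × 0.09 = 2289.6 J
Species C: 2289.6 × 0.11 = 251.856 J
Species D: 251.856 × 0.19 = 47.85264 J
Species E: 47.85264 × 0.14 = 6.6993696 J
Species F: 6.6993696 × 0.12 = 0.803924352 J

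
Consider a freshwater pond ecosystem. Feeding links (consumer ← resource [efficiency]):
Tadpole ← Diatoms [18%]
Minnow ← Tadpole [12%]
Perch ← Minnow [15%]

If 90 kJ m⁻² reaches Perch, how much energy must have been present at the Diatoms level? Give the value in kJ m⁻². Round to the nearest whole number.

27778 kJ m⁻²

Cumulative transfer efficiency: 0.18 × 0.12 × 0.15 = 0.00324
Diatoms energy = 90 / 0.00324 = 27778 kJ m⁻²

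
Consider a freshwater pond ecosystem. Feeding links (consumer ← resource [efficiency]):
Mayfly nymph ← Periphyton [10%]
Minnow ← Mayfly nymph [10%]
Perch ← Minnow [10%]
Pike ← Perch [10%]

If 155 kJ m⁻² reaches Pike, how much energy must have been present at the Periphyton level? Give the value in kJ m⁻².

1550000 kJ m⁻²

Cumulative transfer efficiency: 0.1 × 0.1 × 0.1 × 0.1 = 0.0001
Periphyton energy = 155 / 0.0001 = 1550000 kJ m⁻²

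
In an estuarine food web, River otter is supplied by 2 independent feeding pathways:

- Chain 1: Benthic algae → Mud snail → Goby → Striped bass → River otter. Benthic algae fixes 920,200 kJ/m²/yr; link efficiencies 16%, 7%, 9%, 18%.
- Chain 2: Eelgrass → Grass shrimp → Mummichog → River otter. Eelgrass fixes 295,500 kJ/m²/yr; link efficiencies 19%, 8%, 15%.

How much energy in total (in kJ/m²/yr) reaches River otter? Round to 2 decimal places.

Chain 1: 920200 × 0.16 × 0.07 × 0.09 × 0.18 = 166.961088 kJ/m²/yr
Chain 2: 295500 × 0.19 × 0.08 × 0.15 = 673.74 kJ/m²/yr
Total at River otter: 166.961088 + 673.74 = 840.701088 kJ/m²/yr

840.70 kJ/m²/yr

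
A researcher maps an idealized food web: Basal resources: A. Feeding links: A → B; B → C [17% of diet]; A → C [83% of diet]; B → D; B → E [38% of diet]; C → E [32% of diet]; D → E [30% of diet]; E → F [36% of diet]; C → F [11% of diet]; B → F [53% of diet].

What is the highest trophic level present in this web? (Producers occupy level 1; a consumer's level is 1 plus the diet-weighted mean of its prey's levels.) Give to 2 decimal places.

B: 1 + 1 = 2
C: 1 + (0.17×2 + 0.83×1) = 2.17
D: 1 + 2 = 3
E: 1 + (0.38×2 + 0.32×2.17 + 0.3×3) = 3.3544
F: 1 + (0.36×3.3544 + 0.11×2.17 + 0.53×2) = 3.506284

3.51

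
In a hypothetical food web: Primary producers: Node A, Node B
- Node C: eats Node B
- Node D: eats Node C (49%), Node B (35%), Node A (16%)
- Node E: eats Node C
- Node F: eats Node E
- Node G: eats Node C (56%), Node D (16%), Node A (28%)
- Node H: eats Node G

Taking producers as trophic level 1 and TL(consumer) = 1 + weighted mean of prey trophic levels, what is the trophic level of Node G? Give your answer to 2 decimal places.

Node C: 1 + 1 = 2
Node D: 1 + (0.49×2 + 0.35×1 + 0.16×1) = 2.49
Node E: 1 + 2 = 3
Node F: 1 + 3 = 4
Node G: 1 + (0.56×2 + 0.16×2.49 + 0.28×1) = 2.7984
Node H: 1 + 2.7984 = 3.7984

2.80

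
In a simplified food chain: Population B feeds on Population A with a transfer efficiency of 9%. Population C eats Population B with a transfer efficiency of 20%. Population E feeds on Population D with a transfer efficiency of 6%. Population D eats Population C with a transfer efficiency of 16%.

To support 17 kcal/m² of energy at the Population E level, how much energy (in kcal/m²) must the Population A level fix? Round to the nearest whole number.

Cumulative transfer efficiency: 0.09 × 0.2 × 0.16 × 0.06 = 0.0001728
Population A energy = 17 / 0.0001728 = 98380 kcal/m²

98380 kcal/m²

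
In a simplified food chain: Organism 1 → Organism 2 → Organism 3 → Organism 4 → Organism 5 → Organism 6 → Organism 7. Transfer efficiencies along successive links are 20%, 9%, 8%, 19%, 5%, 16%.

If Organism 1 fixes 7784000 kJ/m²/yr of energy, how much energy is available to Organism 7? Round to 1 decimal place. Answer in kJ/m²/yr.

17.0 kJ/m²/yr

Organism 2: 7784000 × 0.2 = 1556800 kJ/m²/yr
Organism 3: 1556800 × 0.09 = 140112 kJ/m²/yr
Organism 4: 140112 × 0.08 = 11208.96 kJ/m²/yr
Organism 5: 11208.96 × 0.19 = 2129.7024 kJ/m²/yr
Organism 6: 2129.7024 × 0.05 = 106.48512 kJ/m²/yr
Organism 7: 106.48512 × 0.16 = 17.0376192 kJ/m²/yr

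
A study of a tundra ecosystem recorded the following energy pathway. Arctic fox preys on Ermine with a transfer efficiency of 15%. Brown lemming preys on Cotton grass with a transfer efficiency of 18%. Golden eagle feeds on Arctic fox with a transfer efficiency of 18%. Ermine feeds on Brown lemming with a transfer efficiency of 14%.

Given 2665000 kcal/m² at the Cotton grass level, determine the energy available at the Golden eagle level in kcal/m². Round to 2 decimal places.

Brown lemming: 2665000 × 0.18 = 479700 kcal/m²
Ermine: 479700 × 0.14 = 67158 kcal/m²
Arctic fox: 67158 × 0.15 = 10073.7 kcal/m²
Golden eagle: 10073.7 × 0.18 = 1813.266 kcal/m²

1813.27 kcal/m²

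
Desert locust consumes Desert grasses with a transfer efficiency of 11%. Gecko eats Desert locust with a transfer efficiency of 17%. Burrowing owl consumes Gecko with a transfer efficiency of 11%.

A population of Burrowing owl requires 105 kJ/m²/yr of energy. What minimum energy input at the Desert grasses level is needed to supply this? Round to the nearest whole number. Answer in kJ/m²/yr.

51045 kJ/m²/yr

Cumulative transfer efficiency: 0.11 × 0.17 × 0.11 = 0.002057
Desert grasses energy = 105 / 0.002057 = 51045 kJ/m²/yr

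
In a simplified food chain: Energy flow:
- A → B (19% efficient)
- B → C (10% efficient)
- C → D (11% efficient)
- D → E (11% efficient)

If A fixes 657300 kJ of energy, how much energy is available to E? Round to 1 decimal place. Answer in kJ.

151.1 kJ

B: 657300 × 0.19 = 124887 kJ
C: 124887 × 0.1 = 12488.7 kJ
D: 12488.7 × 0.11 = 1373.757 kJ
E: 1373.757 × 0.11 = 151.11327 kJ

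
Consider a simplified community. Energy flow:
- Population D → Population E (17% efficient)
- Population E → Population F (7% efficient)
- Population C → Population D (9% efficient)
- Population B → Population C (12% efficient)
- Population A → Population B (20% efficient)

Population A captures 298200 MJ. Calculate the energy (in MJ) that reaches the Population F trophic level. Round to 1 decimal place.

7.7 MJ

Population B: 298200 × 0.2 = 59640 MJ
Population C: 59640 × 0.12 = 7156.8 MJ
Population D: 7156.8 × 0.09 = 644.112 MJ
Population E: 644.112 × 0.17 = 109.49904 MJ
Population F: 109.49904 × 0.07 = 7.6649328 MJ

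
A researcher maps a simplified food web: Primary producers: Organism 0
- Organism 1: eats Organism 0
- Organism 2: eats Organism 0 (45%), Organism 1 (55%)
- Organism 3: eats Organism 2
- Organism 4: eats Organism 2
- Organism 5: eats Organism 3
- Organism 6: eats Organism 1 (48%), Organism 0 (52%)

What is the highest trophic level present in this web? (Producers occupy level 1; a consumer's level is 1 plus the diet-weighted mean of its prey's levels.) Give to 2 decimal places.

Organism 1: 1 + 1 = 2
Organism 2: 1 + (0.45×1 + 0.55×2) = 2.55
Organism 3: 1 + 2.55 = 3.55
Organism 4: 1 + 2.55 = 3.55
Organism 5: 1 + 3.55 = 4.55
Organism 6: 1 + (0.48×2 + 0.52×1) = 2.48

4.55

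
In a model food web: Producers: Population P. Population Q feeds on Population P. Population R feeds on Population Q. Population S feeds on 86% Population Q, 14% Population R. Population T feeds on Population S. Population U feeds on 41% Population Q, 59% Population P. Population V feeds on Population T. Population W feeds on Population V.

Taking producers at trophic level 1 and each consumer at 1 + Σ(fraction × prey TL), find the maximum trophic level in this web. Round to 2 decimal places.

6.14

Population Q: 1 + 1 = 2
Population R: 1 + 2 = 3
Population S: 1 + (0.86×2 + 0.14×3) = 3.14
Population T: 1 + 3.14 = 4.14
Population U: 1 + (0.41×2 + 0.59×1) = 2.41
Population V: 1 + 4.14 = 5.14
Population W: 1 + 5.14 = 6.14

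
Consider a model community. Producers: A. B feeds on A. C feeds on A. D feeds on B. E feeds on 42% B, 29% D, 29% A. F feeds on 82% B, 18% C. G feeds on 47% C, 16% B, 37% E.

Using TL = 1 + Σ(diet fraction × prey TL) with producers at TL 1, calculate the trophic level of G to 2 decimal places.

B: 1 + 1 = 2
C: 1 + 1 = 2
D: 1 + 2 = 3
E: 1 + (0.42×2 + 0.29×3 + 0.29×1) = 3
F: 1 + (0.82×2 + 0.18×2) = 3
G: 1 + (0.47×2 + 0.16×2 + 0.37×3) = 3.37

3.37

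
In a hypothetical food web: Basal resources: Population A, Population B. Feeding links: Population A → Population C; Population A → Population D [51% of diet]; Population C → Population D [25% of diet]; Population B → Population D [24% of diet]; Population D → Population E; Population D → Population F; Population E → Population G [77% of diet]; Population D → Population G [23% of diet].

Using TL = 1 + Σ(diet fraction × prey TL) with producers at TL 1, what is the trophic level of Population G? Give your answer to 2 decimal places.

Population C: 1 + 1 = 2
Population D: 1 + (0.51×1 + 0.25×2 + 0.24×1) = 2.25
Population E: 1 + 2.25 = 3.25
Population F: 1 + 2.25 = 3.25
Population G: 1 + (0.77×3.25 + 0.23×2.25) = 4.02

4.02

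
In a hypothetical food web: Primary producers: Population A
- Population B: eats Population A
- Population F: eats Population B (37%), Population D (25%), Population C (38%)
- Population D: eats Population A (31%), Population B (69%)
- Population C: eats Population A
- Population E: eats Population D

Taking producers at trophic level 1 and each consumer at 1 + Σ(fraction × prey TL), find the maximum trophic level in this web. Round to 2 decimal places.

3.69

Population B: 1 + 1 = 2
Population C: 1 + 1 = 2
Population D: 1 + (0.31×1 + 0.69×2) = 2.69
Population E: 1 + 2.69 = 3.69
Population F: 1 + (0.37×2 + 0.25×2.69 + 0.38×2) = 3.1725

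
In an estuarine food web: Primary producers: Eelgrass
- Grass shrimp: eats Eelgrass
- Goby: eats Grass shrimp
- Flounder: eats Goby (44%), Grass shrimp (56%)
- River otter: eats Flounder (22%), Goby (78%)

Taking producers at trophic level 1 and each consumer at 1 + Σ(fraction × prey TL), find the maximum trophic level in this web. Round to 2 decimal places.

Grass shrimp: 1 + 1 = 2
Goby: 1 + 2 = 3
Flounder: 1 + (0.44×3 + 0.56×2) = 3.44
River otter: 1 + (0.22×3.44 + 0.78×3) = 4.0968

4.10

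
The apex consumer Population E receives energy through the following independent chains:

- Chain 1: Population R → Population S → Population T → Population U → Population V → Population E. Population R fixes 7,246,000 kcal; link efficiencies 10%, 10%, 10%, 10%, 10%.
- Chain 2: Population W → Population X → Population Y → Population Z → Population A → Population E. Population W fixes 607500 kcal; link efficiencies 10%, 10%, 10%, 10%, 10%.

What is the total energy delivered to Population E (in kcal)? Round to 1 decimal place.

Chain 1: 7246000 × 0.1 × 0.1 × 0.1 × 0.1 × 0.1 = 72.46 kcal
Chain 2: 607500 × 0.1 × 0.1 × 0.1 × 0.1 × 0.1 = 6.075 kcal
Total at Population E: 72.46 + 6.075 = 78.535 kcal

78.5 kcal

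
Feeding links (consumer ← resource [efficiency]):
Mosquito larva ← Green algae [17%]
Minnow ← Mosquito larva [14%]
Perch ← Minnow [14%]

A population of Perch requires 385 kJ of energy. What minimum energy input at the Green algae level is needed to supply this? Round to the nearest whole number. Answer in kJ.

Cumulative transfer efficiency: 0.17 × 0.14 × 0.14 = 0.003332
Green algae energy = 385 / 0.003332 = 115546 kJ

115546 kJ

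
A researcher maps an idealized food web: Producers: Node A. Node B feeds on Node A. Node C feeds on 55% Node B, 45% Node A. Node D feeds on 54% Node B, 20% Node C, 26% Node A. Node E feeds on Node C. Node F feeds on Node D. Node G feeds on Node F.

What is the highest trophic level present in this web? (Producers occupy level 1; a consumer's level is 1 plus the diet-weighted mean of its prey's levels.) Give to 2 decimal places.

4.85

Node B: 1 + 1 = 2
Node C: 1 + (0.55×2 + 0.45×1) = 2.55
Node D: 1 + (0.54×2 + 0.2×2.55 + 0.26×1) = 2.85
Node E: 1 + 2.55 = 3.55
Node F: 1 + 2.85 = 3.85
Node G: 1 + 3.85 = 4.85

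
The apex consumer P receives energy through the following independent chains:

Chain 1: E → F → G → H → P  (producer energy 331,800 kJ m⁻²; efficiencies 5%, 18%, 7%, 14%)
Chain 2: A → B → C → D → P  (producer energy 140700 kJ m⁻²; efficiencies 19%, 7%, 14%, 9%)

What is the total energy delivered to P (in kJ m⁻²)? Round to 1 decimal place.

Chain 1: 331800 × 0.05 × 0.18 × 0.07 × 0.14 = 29.26476 kJ m⁻²
Chain 2: 140700 × 0.19 × 0.07 × 0.14 × 0.09 = 23.578506 kJ m⁻²
Total at P: 29.26476 + 23.578506 = 52.843266 kJ m⁻²

52.8 kJ m⁻²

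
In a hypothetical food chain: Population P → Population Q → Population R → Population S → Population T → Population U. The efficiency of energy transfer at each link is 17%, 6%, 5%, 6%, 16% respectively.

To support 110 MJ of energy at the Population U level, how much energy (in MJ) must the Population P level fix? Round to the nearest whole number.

Cumulative transfer efficiency: 0.17 × 0.06 × 0.05 × 0.06 × 0.16 = 0.000004896
Population P energy = 110 / 0.000004896 = 22467320 MJ

22467320 MJ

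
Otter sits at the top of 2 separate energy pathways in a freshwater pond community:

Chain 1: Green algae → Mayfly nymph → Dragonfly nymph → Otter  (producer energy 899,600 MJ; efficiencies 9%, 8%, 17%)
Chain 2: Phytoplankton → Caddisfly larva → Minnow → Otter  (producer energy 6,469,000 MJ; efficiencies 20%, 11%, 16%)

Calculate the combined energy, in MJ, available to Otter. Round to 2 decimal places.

23871.99 MJ

Chain 1: 899600 × 0.09 × 0.08 × 0.17 = 1101.1104 MJ
Chain 2: 6469000 × 0.2 × 0.11 × 0.16 = 22770.88 MJ
Total at Otter: 1101.1104 + 22770.88 = 23871.9904 MJ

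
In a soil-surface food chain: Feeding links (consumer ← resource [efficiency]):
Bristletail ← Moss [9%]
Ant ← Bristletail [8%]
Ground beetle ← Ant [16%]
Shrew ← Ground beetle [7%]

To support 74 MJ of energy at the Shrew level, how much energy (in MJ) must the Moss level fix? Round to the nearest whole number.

Cumulative transfer efficiency: 0.09 × 0.08 × 0.16 × 0.07 = 0.00008064
Moss energy = 74 / 0.00008064 = 917659 MJ

917659 MJ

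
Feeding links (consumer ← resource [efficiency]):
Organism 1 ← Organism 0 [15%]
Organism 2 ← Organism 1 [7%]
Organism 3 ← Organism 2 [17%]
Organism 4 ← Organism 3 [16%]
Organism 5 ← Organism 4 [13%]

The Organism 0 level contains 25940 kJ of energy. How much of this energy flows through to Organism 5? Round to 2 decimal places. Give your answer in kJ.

0.96 kJ

Organism 1: 25940 × 0.15 = 3891 kJ
Organism 2: 3891 × 0.07 = 272.37 kJ
Organism 3: 272.37 × 0.17 = 46.3029 kJ
Organism 4: 46.3029 × 0.16 = 7.408464 kJ
Organism 5: 7.408464 × 0.13 = 0.96310032 kJ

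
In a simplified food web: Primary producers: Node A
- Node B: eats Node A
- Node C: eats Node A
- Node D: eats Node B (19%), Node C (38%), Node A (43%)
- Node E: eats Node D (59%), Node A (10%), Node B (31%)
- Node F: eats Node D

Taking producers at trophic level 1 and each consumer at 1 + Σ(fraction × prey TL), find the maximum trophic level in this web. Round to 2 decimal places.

Node B: 1 + 1 = 2
Node C: 1 + 1 = 2
Node D: 1 + (0.19×2 + 0.38×2 + 0.43×1) = 2.57
Node E: 1 + (0.59×2.57 + 0.1×1 + 0.31×2) = 3.2363
Node F: 1 + 2.57 = 3.57

3.57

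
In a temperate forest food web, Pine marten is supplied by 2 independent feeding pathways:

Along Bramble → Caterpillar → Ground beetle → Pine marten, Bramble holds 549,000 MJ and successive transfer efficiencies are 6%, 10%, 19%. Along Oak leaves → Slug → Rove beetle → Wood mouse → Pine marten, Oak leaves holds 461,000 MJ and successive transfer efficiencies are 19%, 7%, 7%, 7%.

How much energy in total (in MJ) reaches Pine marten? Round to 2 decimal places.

655.90 MJ

Via Bramble: 549000 × 0.06 × 0.1 × 0.19 = 625.86 MJ
Via Oak leaves: 461000 × 0.19 × 0.07 × 0.07 × 0.07 = 30.04337 MJ
Total at Pine marten: 625.86 + 30.04337 = 655.90337 MJ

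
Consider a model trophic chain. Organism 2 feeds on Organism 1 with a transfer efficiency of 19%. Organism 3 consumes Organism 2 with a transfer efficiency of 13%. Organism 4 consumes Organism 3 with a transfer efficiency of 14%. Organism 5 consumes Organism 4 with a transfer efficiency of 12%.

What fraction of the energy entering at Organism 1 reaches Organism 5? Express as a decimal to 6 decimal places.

0.000415

Product of link efficiencies: 0.19 × 0.13 × 0.14 × 0.12 = 0.00041496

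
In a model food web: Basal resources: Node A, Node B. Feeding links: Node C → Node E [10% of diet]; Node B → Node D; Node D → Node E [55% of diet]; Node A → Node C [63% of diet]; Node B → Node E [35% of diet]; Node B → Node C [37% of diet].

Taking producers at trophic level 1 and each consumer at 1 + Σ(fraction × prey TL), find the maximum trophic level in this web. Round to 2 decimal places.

2.65

Node C: 1 + (0.63×1 + 0.37×1) = 2
Node D: 1 + 1 = 2
Node E: 1 + (0.55×2 + 0.1×2 + 0.35×1) = 2.65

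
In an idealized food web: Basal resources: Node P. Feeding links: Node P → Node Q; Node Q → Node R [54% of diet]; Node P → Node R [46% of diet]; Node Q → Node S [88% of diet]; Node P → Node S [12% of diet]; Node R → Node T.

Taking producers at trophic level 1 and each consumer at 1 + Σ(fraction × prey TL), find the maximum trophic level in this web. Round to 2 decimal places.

Node Q: 1 + 1 = 2
Node R: 1 + (0.54×2 + 0.46×1) = 2.54
Node S: 1 + (0.88×2 + 0.12×1) = 2.88
Node T: 1 + 2.54 = 3.54

3.54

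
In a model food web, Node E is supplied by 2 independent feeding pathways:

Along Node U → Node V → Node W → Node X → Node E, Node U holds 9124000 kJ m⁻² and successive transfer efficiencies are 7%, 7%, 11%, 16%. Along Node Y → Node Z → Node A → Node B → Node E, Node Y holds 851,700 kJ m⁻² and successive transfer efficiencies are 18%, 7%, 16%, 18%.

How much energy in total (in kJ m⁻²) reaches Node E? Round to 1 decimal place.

1095.9 kJ m⁻²

Via Node U: 9124000 × 0.07 × 0.07 × 0.11 × 0.16 = 786.85376 kJ m⁻²
Via Node Y: 851700 × 0.18 × 0.07 × 0.16 × 0.18 = 309.064896 kJ m⁻²
Total at Node E: 786.85376 + 309.064896 = 1095.918656 kJ m⁻²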